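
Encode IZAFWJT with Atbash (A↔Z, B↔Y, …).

I(8) → R(17)
Z(25) → A(0)
A(0) → Z(25)
F(5) → U(20)
W(22) → D(3)
J(9) → Q(16)
T(19) → G(6)

RAZUDQG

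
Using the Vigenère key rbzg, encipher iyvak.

Repeat the key across the message: rbzgr
i(8)+r(17): 25 → z
y(24)+b(1): 25 → z
v(21)+z(25): 46≡20 → u
a(0)+g(6): 6 → g
k(10)+r(17): 27≡1 → b

zzugb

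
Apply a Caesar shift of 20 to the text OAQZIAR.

IUKTCUL

O(14): 14+20=34≡8 → I
A(0): 0+20=20 → U
Q(16): 16+20=36≡10 → K
Z(25): 25+20=45≡19 → T
I(8): 8+20=28≡2 → C
A(0): 0+20=20 → U
R(17): 17+20=37≡11 → L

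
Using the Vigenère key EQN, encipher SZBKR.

Repeat the key across the message: EQNEQ
S(18)+E(4): 22 → W
Z(25)+Q(16): 41≡15 → P
B(1)+N(13): 14 → O
K(10)+E(4): 14 → O
R(17)+Q(16): 33≡7 → H

WPOOH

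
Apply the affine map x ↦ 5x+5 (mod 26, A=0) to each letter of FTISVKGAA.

F(5): 5·5+5=30≡4 → E
T(19): 5·19+5=100≡22 → W
I(8): 5·8+5=45≡19 → T
S(18): 5·18+5=95≡17 → R
V(21): 5·21+5=110≡6 → G
K(10): 5·10+5=55≡3 → D
G(6): 5·6+5=35≡9 → J
A(0): 5·0+5=5 → F
A(0): 5·0+5=5 → F

EWTRGDJFF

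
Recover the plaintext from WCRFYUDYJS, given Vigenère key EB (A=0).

SBNEUTZXFR

Repeat the key across the ciphertext: EBEBEBEBEB
W(22)−E(4): 18 → S
C(2)−B(1): 1 → B
R(17)−E(4): 13 → N
F(5)−B(1): 4 → E
Y(24)−E(4): 20 → U
U(20)−B(1): 19 → T
D(3)−E(4): -1≡25 → Z
Y(24)−B(1): 23 → X
J(9)−E(4): 5 → F
S(18)−B(1): 17 → R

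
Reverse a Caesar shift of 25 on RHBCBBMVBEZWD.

SICDCCNWCFAXE

R(17): 17−25=-8≡18 → S
H(7): 7−25=-18≡8 → I
B(1): 1−25=-24≡2 → C
C(2): 2−25=-23≡3 → D
B(1): 1−25=-24≡2 → C
B(1): 1−25=-24≡2 → C
M(12): 12−25=-13≡13 → N
V(21): 21−25=-4≡22 → W
B(1): 1−25=-24≡2 → C
E(4): 4−25=-21≡5 → F
Z(25): 25−25=0 → A
W(22): 22−25=-3≡23 → X
D(3): 3−25=-22≡4 → E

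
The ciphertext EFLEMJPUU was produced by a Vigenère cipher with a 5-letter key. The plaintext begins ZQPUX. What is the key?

Subtract each crib letter from the matching ciphertext letter (mod 26):
E(4)−Z(25)=-21≡5 → F
F(5)−Q(16)=-11≡15 → P
L(11)−P(15)=-4≡22 → W
E(4)−U(20)=-16≡10 → K
M(12)−X(23)=-11≡15 → P

FPWKP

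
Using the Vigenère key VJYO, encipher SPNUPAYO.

Repeat the key across the message: VJYOVJYO
S(18)+V(21): 39≡13 → N
P(15)+J(9): 24 → Y
N(13)+Y(24): 37≡11 → L
U(20)+O(14): 34≡8 → I
P(15)+V(21): 36≡10 → K
A(0)+J(9): 9 → J
Y(24)+Y(24): 48≡22 → W
O(14)+O(14): 28≡2 → C

NYLIKJWC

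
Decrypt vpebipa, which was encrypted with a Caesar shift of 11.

ketqxep

v(21): 21−11=10 → k
p(15): 15−11=4 → e
e(4): 4−11=-7≡19 → t
b(1): 1−11=-10≡16 → q
i(8): 8−11=-3≡23 → x
p(15): 15−11=4 → e
a(0): 0−11=-11≡15 → p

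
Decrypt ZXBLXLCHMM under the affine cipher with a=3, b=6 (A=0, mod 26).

The inverse of 3 mod 26 is 9, since 3·9=27≡1. Apply D(y)=9·(y−6) mod 26:
Z(25): 9·(25−6)=171≡15 → P
X(23): 9·(23−6)=153≡23 → X
B(1): 9·(1−6)=-45≡7 → H
L(11): 9·(11−6)=45≡19 → T
X(23): 9·(23−6)=153≡23 → X
L(11): 9·(11−6)=45≡19 → T
C(2): 9·(2−6)=-36≡16 → Q
H(7): 9·(7−6)=9 → J
M(12): 9·(12−6)=54≡2 → C
M(12): 9·(12−6)=54≡2 → C

PXHTXTQJCC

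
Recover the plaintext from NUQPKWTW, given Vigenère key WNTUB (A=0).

Repeat the key across the ciphertext: WNTUBWNT
N(13)−W(22): -9≡17 → R
U(20)−N(13): 7 → H
Q(16)−T(19): -3≡23 → X
P(15)−U(20): -5≡21 → V
K(10)−B(1): 9 → J
W(22)−W(22): 0 → A
T(19)−N(13): 6 → G
W(22)−T(19): 3 → D

RHXVJAGD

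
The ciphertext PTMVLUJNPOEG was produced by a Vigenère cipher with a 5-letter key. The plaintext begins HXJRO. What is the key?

Subtract each crib letter from the matching ciphertext letter (mod 26):
P(15)−H(7)=8 → I
T(19)−X(23)=-4≡22 → W
M(12)−J(9)=3 → D
V(21)−R(17)=4 → E
L(11)−O(14)=-3≡23 → X

IWDEX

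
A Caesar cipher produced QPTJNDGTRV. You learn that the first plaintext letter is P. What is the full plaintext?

POSIMCFSQU

From the crib: Q(16)−P(15)=1, so the shift is 1.
Subtract 1 from each ciphertext letter:
Q(16): 16−1=15 → P
P(15): 15−1=14 → O
T(19): 19−1=18 → S
J(9): 9−1=8 → I
N(13): 13−1=12 → M
D(3): 3−1=2 → C
G(6): 6−1=5 → F
T(19): 19−1=18 → S
R(17): 17−1=16 → Q
V(21): 21−1=20 → U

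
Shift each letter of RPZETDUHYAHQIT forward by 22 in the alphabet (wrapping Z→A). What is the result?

R(17): 17+22=39≡13 → N
P(15): 15+22=37≡11 → L
Z(25): 25+22=47≡21 → V
E(4): 4+22=26≡0 → A
T(19): 19+22=41≡15 → P
D(3): 3+22=25 → Z
U(20): 20+22=42≡16 → Q
H(7): 7+22=29≡3 → D
Y(24): 24+22=46≡20 → U
A(0): 0+22=22 → W
H(7): 7+22=29≡3 → D
Q(16): 16+22=38≡12 → M
I(8): 8+22=30≡4 → E
T(19): 19+22=41≡15 → P

NLVAPZQDUWDMEP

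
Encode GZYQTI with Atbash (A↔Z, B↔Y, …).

TABJGR

G(6) → T(19)
Z(25) → A(0)
Y(24) → B(1)
Q(16) → J(9)
T(19) → G(6)
I(8) → R(17)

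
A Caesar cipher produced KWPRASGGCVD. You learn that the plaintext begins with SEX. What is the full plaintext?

From the crib: K(10)−S(18)=-8≡18, so the shift is 18.
Subtract 18 from each ciphertext letter:
K(10): 10−18=-8≡18 → S
W(22): 22−18=4 → E
P(15): 15−18=-3≡23 → X
R(17): 17−18=-1≡25 → Z
A(0): 0−18=-18≡8 → I
S(18): 18−18=0 → A
G(6): 6−18=-12≡14 → O
G(6): 6−18=-12≡14 → O
C(2): 2−18=-16≡10 → K
V(21): 21−18=3 → D
D(3): 3−18=-15≡11 → L

SEXZIAOOKDL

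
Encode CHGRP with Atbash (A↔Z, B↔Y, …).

XSTIK

C(2) → X(23)
H(7) → S(18)
G(6) → T(19)
R(17) → I(8)
P(15) → K(10)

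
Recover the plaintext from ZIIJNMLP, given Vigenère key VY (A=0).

EKNLSOQR

Repeat the key across the ciphertext: VYVYVYVY
Z(25)−V(21): 4 → E
I(8)−Y(24): -16≡10 → K
I(8)−V(21): -13≡13 → N
J(9)−Y(24): -15≡11 → L
N(13)−V(21): -8≡18 → S
M(12)−Y(24): -12≡14 → O
L(11)−V(21): -10≡16 → Q
P(15)−Y(24): -9≡17 → R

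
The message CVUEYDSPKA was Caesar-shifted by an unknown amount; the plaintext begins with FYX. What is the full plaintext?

From the crib: C(2)−F(5)=-3≡23, so the shift is 23.
Subtract 23 from each ciphertext letter:
C(2): 2−23=-21≡5 → F
V(21): 21−23=-2≡24 → Y
U(20): 20−23=-3≡23 → X
E(4): 4−23=-19≡7 → H
Y(24): 24−23=1 → B
D(3): 3−23=-20≡6 → G
S(18): 18−23=-5≡21 → V
P(15): 15−23=-8≡18 → S
K(10): 10−23=-13≡13 → N
A(0): 0−23=-23≡3 → D

FYXHBGVSND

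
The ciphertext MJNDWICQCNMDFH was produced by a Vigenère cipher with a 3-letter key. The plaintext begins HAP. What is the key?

Subtract each crib letter from the matching ciphertext letter (mod 26):
M(12)−H(7)=5 → F
J(9)−A(0)=9 → J
N(13)−P(15)=-2≡24 → Y

FJY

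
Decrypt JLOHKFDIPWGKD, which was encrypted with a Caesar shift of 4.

FHKDGBZELSCGZ

J(9): 9−4=5 → F
L(11): 11−4=7 → H
O(14): 14−4=10 → K
H(7): 7−4=3 → D
K(10): 10−4=6 → G
F(5): 5−4=1 → B
D(3): 3−4=-1≡25 → Z
I(8): 8−4=4 → E
P(15): 15−4=11 → L
W(22): 22−4=18 → S
G(6): 6−4=2 → C
K(10): 10−4=6 → G
D(3): 3−4=-1≡25 → Z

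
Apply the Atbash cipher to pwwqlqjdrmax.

p(15) → k(10)
w(22) → d(3)
w(22) → d(3)
q(16) → j(9)
l(11) → o(14)
q(16) → j(9)
j(9) → q(16)
d(3) → w(22)
r(17) → i(8)
m(12) → n(13)
a(0) → z(25)
x(23) → c(2)

kddjojqwinzc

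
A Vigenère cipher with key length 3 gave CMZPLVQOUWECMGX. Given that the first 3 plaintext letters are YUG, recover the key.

Subtract each crib letter from the matching ciphertext letter (mod 26):
C(2)−Y(24)=-22≡4 → E
M(12)−U(20)=-8≡18 → S
Z(25)−G(6)=19 → T

EST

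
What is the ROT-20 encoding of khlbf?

k(10): 10+20=30≡4 → e
h(7): 7+20=27≡1 → b
l(11): 11+20=31≡5 → f
b(1): 1+20=21 → v
f(5): 5+20=25 → z

ebfvz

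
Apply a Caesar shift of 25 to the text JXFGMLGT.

J(9): 9+25=34≡8 → I
X(23): 23+25=48≡22 → W
F(5): 5+25=30≡4 → E
G(6): 6+25=31≡5 → F
M(12): 12+25=37≡11 → L
L(11): 11+25=36≡10 → K
G(6): 6+25=31≡5 → F
T(19): 19+25=44≡18 → S

IWEFLKFS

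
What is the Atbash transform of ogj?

o(14) → l(11)
g(6) → t(19)
j(9) → q(16)

ltq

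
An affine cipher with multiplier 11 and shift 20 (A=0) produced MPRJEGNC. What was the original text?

EJVZIUXW

The inverse of 11 mod 26 is 19, since 11·19=209≡1. Apply D(y)=19·(y−20) mod 26:
M(12): 19·(12−20)=-152≡4 → E
P(15): 19·(15−20)=-95≡9 → J
R(17): 19·(17−20)=-57≡21 → V
J(9): 19·(9−20)=-209≡25 → Z
E(4): 19·(4−20)=-304≡8 → I
G(6): 19·(6−20)=-266≡20 → U
N(13): 19·(13−20)=-133≡23 → X
C(2): 19·(2−20)=-342≡22 → W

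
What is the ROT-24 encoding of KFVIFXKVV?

IDTGDVITT

K(10): 10+24=34≡8 → I
F(5): 5+24=29≡3 → D
V(21): 21+24=45≡19 → T
I(8): 8+24=32≡6 → G
F(5): 5+24=29≡3 → D
X(23): 23+24=47≡21 → V
K(10): 10+24=34≡8 → I
V(21): 21+24=45≡19 → T
V(21): 21+24=45≡19 → T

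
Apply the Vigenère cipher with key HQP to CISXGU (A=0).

Repeat the key across the message: HQPHQP
C(2)+H(7): 9 → J
I(8)+Q(16): 24 → Y
S(18)+P(15): 33≡7 → H
X(23)+H(7): 30≡4 → E
G(6)+Q(16): 22 → W
U(20)+P(15): 35≡9 → J

JYHEWJ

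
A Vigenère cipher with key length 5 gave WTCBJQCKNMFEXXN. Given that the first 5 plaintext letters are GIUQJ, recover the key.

QLILA

Subtract each crib letter from the matching ciphertext letter (mod 26):
W(22)−G(6)=16 → Q
T(19)−I(8)=11 → L
C(2)−U(20)=-18≡8 → I
B(1)−Q(16)=-15≡11 → L
J(9)−J(9)=0 → A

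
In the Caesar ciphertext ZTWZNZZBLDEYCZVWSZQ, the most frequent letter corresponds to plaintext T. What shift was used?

6

The most frequent ciphertext letter is Z (appears 6 times).
Z is position 25; T is position 19.
Shift = 6.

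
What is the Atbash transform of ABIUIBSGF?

A(0) → Z(25)
B(1) → Y(24)
I(8) → R(17)
U(20) → F(5)
I(8) → R(17)
B(1) → Y(24)
S(18) → H(7)
G(6) → T(19)
F(5) → U(20)

ZYRFRYHTU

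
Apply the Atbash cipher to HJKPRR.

H(7) → S(18)
J(9) → Q(16)
K(10) → P(15)
P(15) → K(10)
R(17) → I(8)
R(17) → I(8)

SQPKII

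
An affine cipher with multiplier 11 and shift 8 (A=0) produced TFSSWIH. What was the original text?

The inverse of 11 mod 26 is 19, since 11·19=209≡1. Apply D(y)=19·(y−8) mod 26:
T(19): 19·(19−8)=209≡1 → B
F(5): 19·(5−8)=-57≡21 → V
S(18): 19·(18−8)=190≡8 → I
S(18): 19·(18−8)=190≡8 → I
W(22): 19·(22−8)=266≡6 → G
I(8): 19·(8−8)=0 → A
H(7): 19·(7−8)=-19≡7 → H

BVIIGAH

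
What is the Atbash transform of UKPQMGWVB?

U(20) → F(5)
K(10) → P(15)
P(15) → K(10)
Q(16) → J(9)
M(12) → N(13)
G(6) → T(19)
W(22) → D(3)
V(21) → E(4)
B(1) → Y(24)

FPKJNTDEY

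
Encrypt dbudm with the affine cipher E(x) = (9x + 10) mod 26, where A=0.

d(3): 9·3+10=37≡11 → l
b(1): 9·1+10=19 → t
u(20): 9·20+10=190≡8 → i
d(3): 9·3+10=37≡11 → l
m(12): 9·12+10=118≡14 → o

ltilo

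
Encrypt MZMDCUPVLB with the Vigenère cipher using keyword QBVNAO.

CAHQCIFWGO

Repeat the key across the message: QBVNAOQBVN
M(12)+Q(16): 28≡2 → C
Z(25)+B(1): 26≡0 → A
M(12)+V(21): 33≡7 → H
D(3)+N(13): 16 → Q
C(2)+A(0): 2 → C
U(20)+O(14): 34≡8 → I
P(15)+Q(16): 31≡5 → F
V(21)+B(1): 22 → W
L(11)+V(21): 32≡6 → G
B(1)+N(13): 14 → O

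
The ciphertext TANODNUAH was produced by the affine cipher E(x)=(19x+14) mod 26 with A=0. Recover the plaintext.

DCPAJPOCB

The inverse of 19 mod 26 is 11, since 19·11=209≡1. Apply D(y)=11·(y−14) mod 26:
T(19): 11·(19−14)=55≡3 → D
A(0): 11·(0−14)=-154≡2 → C
N(13): 11·(13−14)=-11≡15 → P
O(14): 11·(14−14)=0 → A
D(3): 11·(3−14)=-121≡9 → J
N(13): 11·(13−14)=-11≡15 → P
U(20): 11·(20−14)=66≡14 → O
A(0): 11·(0−14)=-154≡2 → C
H(7): 11·(7−14)=-77≡1 → B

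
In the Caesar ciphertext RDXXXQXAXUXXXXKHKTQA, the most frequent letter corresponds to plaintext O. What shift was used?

9

The most frequent ciphertext letter is X (appears 9 times).
X is position 23; O is position 14.
Shift = 9.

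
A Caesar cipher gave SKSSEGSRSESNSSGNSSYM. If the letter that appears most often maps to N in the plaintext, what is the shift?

The most frequent ciphertext letter is S (appears 10 times).
S is position 18; N is position 13.
Shift = 5.

5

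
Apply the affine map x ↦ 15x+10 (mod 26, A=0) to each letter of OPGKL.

MBWET

O(14): 15·14+10=220≡12 → M
P(15): 15·15+10=235≡1 → B
G(6): 15·6+10=100≡22 → W
K(10): 15·10+10=160≡4 → E
L(11): 15·11+10=175≡19 → T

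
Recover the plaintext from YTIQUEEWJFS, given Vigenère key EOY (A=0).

UFKMGGAILBE

Repeat the key across the ciphertext: EOYEOYEOYEO
Y(24)−E(4): 20 → U
T(19)−O(14): 5 → F
I(8)−Y(24): -16≡10 → K
Q(16)−E(4): 12 → M
U(20)−O(14): 6 → G
E(4)−Y(24): -20≡6 → G
E(4)−E(4): 0 → A
W(22)−O(14): 8 → I
J(9)−Y(24): -15≡11 → L
F(5)−E(4): 1 → B
S(18)−O(14): 4 → E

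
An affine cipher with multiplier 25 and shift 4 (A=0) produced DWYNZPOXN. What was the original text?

BIGRFPQHR

The inverse of 25 mod 26 is 25, since 25·25=625≡1. Apply D(y)=25·(y−4) mod 26:
D(3): 25·(3−4)=-25≡1 → B
W(22): 25·(22−4)=450≡8 → I
Y(24): 25·(24−4)=500≡6 → G
N(13): 25·(13−4)=225≡17 → R
Z(25): 25·(25−4)=525≡5 → F
P(15): 25·(15−4)=275≡15 → P
O(14): 25·(14−4)=250≡16 → Q
X(23): 25·(23−4)=475≡7 → H
N(13): 25·(13−4)=225≡17 → R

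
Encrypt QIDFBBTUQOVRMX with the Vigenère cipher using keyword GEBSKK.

WMEXLLZYRGFBSB

Repeat the key across the message: GEBSKKGEBSKKGE
Q(16)+G(6): 22 → W
I(8)+E(4): 12 → M
D(3)+B(1): 4 → E
F(5)+S(18): 23 → X
B(1)+K(10): 11 → L
B(1)+K(10): 11 → L
T(19)+G(6): 25 → Z
U(20)+E(4): 24 → Y
Q(16)+B(1): 17 → R
O(14)+S(18): 32≡6 → G
V(21)+K(10): 31≡5 → F
R(17)+K(10): 27≡1 → B
M(12)+G(6): 18 → S
X(23)+E(4): 27≡1 → B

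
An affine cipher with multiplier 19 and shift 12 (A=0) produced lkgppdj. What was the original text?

The inverse of 19 mod 26 is 11, since 19·11=209≡1. Apply D(y)=11·(y−12) mod 26:
l(11): 11·(11−12)=-11≡15 → p
k(10): 11·(10−12)=-22≡4 → e
g(6): 11·(6−12)=-66≡12 → m
p(15): 11·(15−12)=33≡7 → h
p(15): 11·(15−12)=33≡7 → h
d(3): 11·(3−12)=-99≡5 → f
j(9): 11·(9−12)=-33≡19 → t

pemhhft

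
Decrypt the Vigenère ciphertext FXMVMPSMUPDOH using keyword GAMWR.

ZXAZVJSAYYXOV

Repeat the key across the ciphertext: GAMWRGAMWRGAM
F(5)−G(6): -1≡25 → Z
X(23)−A(0): 23 → X
M(12)−M(12): 0 → A
V(21)−W(22): -1≡25 → Z
M(12)−R(17): -5≡21 → V
P(15)−G(6): 9 → J
S(18)−A(0): 18 → S
M(12)−M(12): 0 → A
U(20)−W(22): -2≡24 → Y
P(15)−R(17): -2≡24 → Y
D(3)−G(6): -3≡23 → X
O(14)−A(0): 14 → O
H(7)−M(12): -5≡21 → V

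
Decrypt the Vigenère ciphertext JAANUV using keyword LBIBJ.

YZSMLK

Repeat the key across the ciphertext: LBIBJL
J(9)−L(11): -2≡24 → Y
A(0)−B(1): -1≡25 → Z
A(0)−I(8): -8≡18 → S
N(13)−B(1): 12 → M
U(20)−J(9): 11 → L
V(21)−L(11): 10 → K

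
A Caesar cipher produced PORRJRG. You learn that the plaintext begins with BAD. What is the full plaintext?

BADDVDS

From the crib: P(15)−B(1)=14, so the shift is 14.
Subtract 14 from each ciphertext letter:
P(15): 15−14=1 → B
O(14): 14−14=0 → A
R(17): 17−14=3 → D
R(17): 17−14=3 → D
J(9): 9−14=-5≡21 → V
R(17): 17−14=3 → D
G(6): 6−14=-8≡18 → S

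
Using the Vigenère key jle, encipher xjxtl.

Repeat the key across the message: jlejl
x(23)+j(9): 32≡6 → g
j(9)+l(11): 20 → u
x(23)+e(4): 27≡1 → b
t(19)+j(9): 28≡2 → c
l(11)+l(11): 22 → w

gubcw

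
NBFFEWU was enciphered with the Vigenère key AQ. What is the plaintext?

Repeat the key across the ciphertext: AQAQAQA
N(13)−A(0): 13 → N
B(1)−Q(16): -15≡11 → L
F(5)−A(0): 5 → F
F(5)−Q(16): -11≡15 → P
E(4)−A(0): 4 → E
W(22)−Q(16): 6 → G
U(20)−A(0): 20 → U

NLFPEGU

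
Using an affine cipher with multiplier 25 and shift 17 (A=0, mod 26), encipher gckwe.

g(6): 25·6+17=167≡11 → l
c(2): 25·2+17=67≡15 → p
k(10): 25·10+17=267≡7 → h
w(22): 25·22+17=567≡21 → v
e(4): 25·4+17=117≡13 → n

lphvn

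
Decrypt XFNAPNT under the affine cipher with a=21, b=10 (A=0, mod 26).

NBPCZPT

The inverse of 21 mod 26 is 5, since 21·5=105≡1. Apply D(y)=5·(y−10) mod 26:
X(23): 5·(23−10)=65≡13 → N
F(5): 5·(5−10)=-25≡1 → B
N(13): 5·(13−10)=15 → P
A(0): 5·(0−10)=-50≡2 → C
P(15): 5·(15−10)=25 → Z
N(13): 5·(13−10)=15 → P
T(19): 5·(19−10)=45≡19 → T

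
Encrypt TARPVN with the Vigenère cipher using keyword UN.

NNLCPA

Repeat the key across the message: UNUNUN
T(19)+U(20): 39≡13 → N
A(0)+N(13): 13 → N
R(17)+U(20): 37≡11 → L
P(15)+N(13): 28≡2 → C
V(21)+U(20): 41≡15 → P
N(13)+N(13): 26≡0 → A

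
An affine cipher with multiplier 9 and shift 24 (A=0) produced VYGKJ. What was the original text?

The inverse of 9 mod 26 is 3, since 9·3=27≡1. Apply D(y)=3·(y−24) mod 26:
V(21): 3·(21−24)=-9≡17 → R
Y(24): 3·(24−24)=0 → A
G(6): 3·(6−24)=-54≡24 → Y
K(10): 3·(10−24)=-42≡10 → K
J(9): 3·(9−24)=-45≡7 → H

RAYKH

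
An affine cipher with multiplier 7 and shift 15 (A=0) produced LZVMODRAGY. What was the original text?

The inverse of 7 mod 26 is 15, since 7·15=105≡1. Apply D(y)=15·(y−15) mod 26:
L(11): 15·(11−15)=-60≡18 → S
Z(25): 15·(25−15)=150≡20 → U
V(21): 15·(21−15)=90≡12 → M
M(12): 15·(12−15)=-45≡7 → H
O(14): 15·(14−15)=-15≡11 → L
D(3): 15·(3−15)=-180≡2 → C
R(17): 15·(17−15)=30≡4 → E
A(0): 15·(0−15)=-225≡9 → J
G(6): 15·(6−15)=-135≡21 → V
Y(24): 15·(24−15)=135≡5 → F

SUMHLCEJVF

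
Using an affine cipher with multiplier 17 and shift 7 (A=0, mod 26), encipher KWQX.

K(10): 17·10+7=177≡21 → V
W(22): 17·22+7=381≡17 → R
Q(16): 17·16+7=279≡19 → T
X(23): 17·23+7=398≡8 → I

VRTI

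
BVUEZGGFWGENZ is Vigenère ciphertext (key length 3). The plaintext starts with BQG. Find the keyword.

AFO

Subtract each crib letter from the matching ciphertext letter (mod 26):
B(1)−B(1)=0 → A
V(21)−Q(16)=5 → F
U(20)−G(6)=14 → O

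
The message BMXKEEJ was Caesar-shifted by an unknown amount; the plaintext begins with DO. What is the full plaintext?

DOZMGGL

From the crib: B(1)−D(3)=-2≡24, so the shift is 24.
Subtract 24 from each ciphertext letter:
B(1): 1−24=-23≡3 → D
M(12): 12−24=-12≡14 → O
X(23): 23−24=-1≡25 → Z
K(10): 10−24=-14≡12 → M
E(4): 4−24=-20≡6 → G
E(4): 4−24=-20≡6 → G
J(9): 9−24=-15≡11 → L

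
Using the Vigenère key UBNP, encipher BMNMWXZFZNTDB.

VNABQYMUTOGSV

Repeat the key across the message: UBNPUBNPUBNPU
B(1)+U(20): 21 → V
M(12)+B(1): 13 → N
N(13)+N(13): 26≡0 → A
M(12)+P(15): 27≡1 → B
W(22)+U(20): 42≡16 → Q
X(23)+B(1): 24 → Y
Z(25)+N(13): 38≡12 → M
F(5)+P(15): 20 → U
Z(25)+U(20): 45≡19 → T
N(13)+B(1): 14 → O
T(19)+N(13): 32≡6 → G
D(3)+P(15): 18 → S
B(1)+U(20): 21 → V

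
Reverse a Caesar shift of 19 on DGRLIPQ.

KNYSPWX

D(3): 3−19=-16≡10 → K
G(6): 6−19=-13≡13 → N
R(17): 17−19=-2≡24 → Y
L(11): 11−19=-8≡18 → S
I(8): 8−19=-11≡15 → P
P(15): 15−19=-4≡22 → W
Q(16): 16−19=-3≡23 → X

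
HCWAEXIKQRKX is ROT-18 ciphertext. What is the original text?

H(7): 7−18=-11≡15 → P
C(2): 2−18=-16≡10 → K
W(22): 22−18=4 → E
A(0): 0−18=-18≡8 → I
E(4): 4−18=-14≡12 → M
X(23): 23−18=5 → F
I(8): 8−18=-10≡16 → Q
K(10): 10−18=-8≡18 → S
Q(16): 16−18=-2≡24 → Y
R(17): 17−18=-1≡25 → Z
K(10): 10−18=-8≡18 → S
X(23): 23−18=5 → F

PKEIMFQSYZSF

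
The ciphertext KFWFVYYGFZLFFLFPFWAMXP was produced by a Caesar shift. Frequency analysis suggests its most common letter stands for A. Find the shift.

The most frequent ciphertext letter is F (appears 7 times).
F is position 5; A is position 0.
Shift = 5.

5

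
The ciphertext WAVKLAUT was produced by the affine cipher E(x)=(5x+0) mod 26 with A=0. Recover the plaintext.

UAZCXAEJ

The inverse of 5 mod 26 is 21, since 5·21=105≡1. Apply D(y)=21·(y−0) mod 26:
W(22): 21·(22−0)=462≡20 → U
A(0): 21·(0−0)=0 → A
V(21): 21·(21−0)=441≡25 → Z
K(10): 21·(10−0)=210≡2 → C
L(11): 21·(11−0)=231≡23 → X
A(0): 21·(0−0)=0 → A
U(20): 21·(20−0)=420≡4 → E
T(19): 21·(19−0)=399≡9 → J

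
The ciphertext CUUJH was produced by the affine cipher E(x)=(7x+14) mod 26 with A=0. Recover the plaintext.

The inverse of 7 mod 26 is 15, since 7·15=105≡1. Apply D(y)=15·(y−14) mod 26:
C(2): 15·(2−14)=-180≡2 → C
U(20): 15·(20−14)=90≡12 → M
U(20): 15·(20−14)=90≡12 → M
J(9): 15·(9−14)=-75≡3 → D
H(7): 15·(7−14)=-105≡25 → Z

CMMDZ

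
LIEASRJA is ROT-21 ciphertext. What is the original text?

L(11): 11−21=-10≡16 → Q
I(8): 8−21=-13≡13 → N
E(4): 4−21=-17≡9 → J
A(0): 0−21=-21≡5 → F
S(18): 18−21=-3≡23 → X
R(17): 17−21=-4≡22 → W
J(9): 9−21=-12≡14 → O
A(0): 0−21=-21≡5 → F

QNJFXWOF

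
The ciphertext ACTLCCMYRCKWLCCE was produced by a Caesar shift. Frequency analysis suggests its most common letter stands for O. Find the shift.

The most frequent ciphertext letter is C (appears 6 times).
C is position 2; O is position 14.
Shift = -12≡14.

14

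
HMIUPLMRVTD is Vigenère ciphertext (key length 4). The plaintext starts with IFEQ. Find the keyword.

ZHEE

Subtract each crib letter from the matching ciphertext letter (mod 26):
H(7)−I(8)=-1≡25 → Z
M(12)−F(5)=7 → H
I(8)−E(4)=4 → E
U(20)−Q(16)=4 → E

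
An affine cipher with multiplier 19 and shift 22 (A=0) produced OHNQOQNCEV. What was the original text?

The inverse of 19 mod 26 is 11, since 19·11=209≡1. Apply D(y)=11·(y−22) mod 26:
O(14): 11·(14−22)=-88≡16 → Q
H(7): 11·(7−22)=-165≡17 → R
N(13): 11·(13−22)=-99≡5 → F
Q(16): 11·(16−22)=-66≡12 → M
O(14): 11·(14−22)=-88≡16 → Q
Q(16): 11·(16−22)=-66≡12 → M
N(13): 11·(13−22)=-99≡5 → F
C(2): 11·(2−22)=-220≡14 → O
E(4): 11·(4−22)=-198≡10 → K
V(21): 11·(21−22)=-11≡15 → P

QRFMQMFOKP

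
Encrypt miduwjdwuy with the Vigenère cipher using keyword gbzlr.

Repeat the key across the message: gbzlrgbzlr
m(12)+g(6): 18 → s
i(8)+b(1): 9 → j
d(3)+z(25): 28≡2 → c
u(20)+l(11): 31≡5 → f
w(22)+r(17): 39≡13 → n
j(9)+g(6): 15 → p
d(3)+b(1): 4 → e
w(22)+z(25): 47≡21 → v
u(20)+l(11): 31≡5 → f
y(24)+r(17): 41≡15 → p

sjcfnpevfp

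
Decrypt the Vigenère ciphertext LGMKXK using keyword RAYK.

UGOAGK

Repeat the key across the ciphertext: RAYKRA
L(11)−R(17): -6≡20 → U
G(6)−A(0): 6 → G
M(12)−Y(24): -12≡14 → O
K(10)−K(10): 0 → A
X(23)−R(17): 6 → G
K(10)−A(0): 10 → K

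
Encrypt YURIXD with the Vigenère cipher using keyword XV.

VPODUY

Repeat the key across the message: XVXVXV
Y(24)+X(23): 47≡21 → V
U(20)+V(21): 41≡15 → P
R(17)+X(23): 40≡14 → O
I(8)+V(21): 29≡3 → D
X(23)+X(23): 46≡20 → U
D(3)+V(21): 24 → Y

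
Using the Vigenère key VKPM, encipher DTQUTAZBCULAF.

Repeat the key across the message: VKPMVKPMVKPMV
D(3)+V(21): 24 → Y
T(19)+K(10): 29≡3 → D
Q(16)+P(15): 31≡5 → F
U(20)+M(12): 32≡6 → G
T(19)+V(21): 40≡14 → O
A(0)+K(10): 10 → K
Z(25)+P(15): 40≡14 → O
B(1)+M(12): 13 → N
C(2)+V(21): 23 → X
U(20)+K(10): 30≡4 → E
L(11)+P(15): 26≡0 → A
A(0)+M(12): 12 → M
F(5)+V(21): 26≡0 → A

YDFGOKONXEAMA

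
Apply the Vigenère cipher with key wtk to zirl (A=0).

vbbh

Repeat the key across the message: wtkw
z(25)+w(22): 47≡21 → v
i(8)+t(19): 27≡1 → b
r(17)+k(10): 27≡1 → b
l(11)+w(22): 33≡7 → h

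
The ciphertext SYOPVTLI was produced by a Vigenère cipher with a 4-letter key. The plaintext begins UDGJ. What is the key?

YVIG

Subtract each crib letter from the matching ciphertext letter (mod 26):
S(18)−U(20)=-2≡24 → Y
Y(24)−D(3)=21 → V
O(14)−G(6)=8 → I
P(15)−J(9)=6 → G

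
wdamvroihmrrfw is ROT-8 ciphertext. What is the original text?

w(22): 22−8=14 → o
d(3): 3−8=-5≡21 → v
a(0): 0−8=-8≡18 → s
m(12): 12−8=4 → e
v(21): 21−8=13 → n
r(17): 17−8=9 → j
o(14): 14−8=6 → g
i(8): 8−8=0 → a
h(7): 7−8=-1≡25 → z
m(12): 12−8=4 → e
r(17): 17−8=9 → j
r(17): 17−8=9 → j
f(5): 5−8=-3≡23 → x
w(22): 22−8=14 → o

ovsenjgazejjxo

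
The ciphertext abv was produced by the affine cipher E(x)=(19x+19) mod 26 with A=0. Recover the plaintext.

zkw

The inverse of 19 mod 26 is 11, since 19·11=209≡1. Apply D(y)=11·(y−19) mod 26:
a(0): 11·(0−19)=-209≡25 → z
b(1): 11·(1−19)=-198≡10 → k
v(21): 11·(21−19)=22 → w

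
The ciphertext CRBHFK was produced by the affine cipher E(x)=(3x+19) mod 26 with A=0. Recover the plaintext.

The inverse of 3 mod 26 is 9, since 3·9=27≡1. Apply D(y)=9·(y−19) mod 26:
C(2): 9·(2−19)=-153≡3 → D
R(17): 9·(17−19)=-18≡8 → I
B(1): 9·(1−19)=-162≡20 → U
H(7): 9·(7−19)=-108≡22 → W
F(5): 9·(5−19)=-126≡4 → E
K(10): 9·(10−19)=-81≡23 → X

DIUWEX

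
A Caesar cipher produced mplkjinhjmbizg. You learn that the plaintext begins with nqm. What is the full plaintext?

nqmlkjoikncjah

From the crib: m(12)−n(13)=-1≡25, so the shift is 25.
Subtract 25 from each ciphertext letter:
m(12): 12−25=-13≡13 → n
p(15): 15−25=-10≡16 → q
l(11): 11−25=-14≡12 → m
k(10): 10−25=-15≡11 → l
j(9): 9−25=-16≡10 → k
i(8): 8−25=-17≡9 → j
n(13): 13−25=-12≡14 → o
h(7): 7−25=-18≡8 → i
j(9): 9−25=-16≡10 → k
m(12): 12−25=-13≡13 → n
b(1): 1−25=-24≡2 → c
i(8): 8−25=-17≡9 → j
z(25): 25−25=0 → a
g(6): 6−25=-19≡7 → h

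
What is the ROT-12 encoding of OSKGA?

AEWSM

O(14): 14+12=26≡0 → A
S(18): 18+12=30≡4 → E
K(10): 10+12=22 → W
G(6): 6+12=18 → S
A(0): 0+12=12 → M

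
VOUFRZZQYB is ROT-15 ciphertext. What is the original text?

GZFQCKKBJM

V(21): 21−15=6 → G
O(14): 14−15=-1≡25 → Z
U(20): 20−15=5 → F
F(5): 5−15=-10≡16 → Q
R(17): 17−15=2 → C
Z(25): 25−15=10 → K
Z(25): 25−15=10 → K
Q(16): 16−15=1 → B
Y(24): 24−15=9 → J
B(1): 1−15=-14≡12 → M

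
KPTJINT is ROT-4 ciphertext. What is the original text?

GLPFEJP

K(10): 10−4=6 → G
P(15): 15−4=11 → L
T(19): 19−4=15 → P
J(9): 9−4=5 → F
I(8): 8−4=4 → E
N(13): 13−4=9 → J
T(19): 19−4=15 → P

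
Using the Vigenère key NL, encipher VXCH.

IIPS

Repeat the key across the message: NLNL
V(21)+N(13): 34≡8 → I
X(23)+L(11): 34≡8 → I
C(2)+N(13): 15 → P
H(7)+L(11): 18 → S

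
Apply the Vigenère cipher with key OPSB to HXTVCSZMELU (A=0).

Repeat the key across the message: OPSBOPSBOPS
H(7)+O(14): 21 → V
X(23)+P(15): 38≡12 → M
T(19)+S(18): 37≡11 → L
V(21)+B(1): 22 → W
C(2)+O(14): 16 → Q
S(18)+P(15): 33≡7 → H
Z(25)+S(18): 43≡17 → R
M(12)+B(1): 13 → N
E(4)+O(14): 18 → S
L(11)+P(15): 26≡0 → A
U(20)+S(18): 38≡12 → M

VMLWQHRNSAM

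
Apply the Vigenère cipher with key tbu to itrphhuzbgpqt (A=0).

Repeat the key across the message: tbutbutbutbut
i(8)+t(19): 27≡1 → b
t(19)+b(1): 20 → u
r(17)+u(20): 37≡11 → l
p(15)+t(19): 34≡8 → i
h(7)+b(1): 8 → i
h(7)+u(20): 27≡1 → b
u(20)+t(19): 39≡13 → n
z(25)+b(1): 26≡0 → a
b(1)+u(20): 21 → v
g(6)+t(19): 25 → z
p(15)+b(1): 16 → q
q(16)+u(20): 36≡10 → k
t(19)+t(19): 38≡12 → m

buliibnavzqkm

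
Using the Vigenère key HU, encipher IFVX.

Repeat the key across the message: HUHU
I(8)+H(7): 15 → P
F(5)+U(20): 25 → Z
V(21)+H(7): 28≡2 → C
X(23)+U(20): 43≡17 → R

PZCR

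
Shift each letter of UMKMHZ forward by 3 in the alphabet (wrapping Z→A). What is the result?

U(20): 20+3=23 → X
M(12): 12+3=15 → P
K(10): 10+3=13 → N
M(12): 12+3=15 → P
H(7): 7+3=10 → K
Z(25): 25+3=28≡2 → C

XPNPKC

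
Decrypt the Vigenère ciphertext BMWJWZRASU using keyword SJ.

JDEAEQZRAL

Repeat the key across the ciphertext: SJSJSJSJSJ
B(1)−S(18): -17≡9 → J
M(12)−J(9): 3 → D
W(22)−S(18): 4 → E
J(9)−J(9): 0 → A
W(22)−S(18): 4 → E
Z(25)−J(9): 16 → Q
R(17)−S(18): -1≡25 → Z
A(0)−J(9): -9≡17 → R
S(18)−S(18): 0 → A
U(20)−J(9): 11 → L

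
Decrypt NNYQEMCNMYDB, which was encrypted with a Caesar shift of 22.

RRCUIQGRQCHF

N(13): 13−22=-9≡17 → R
N(13): 13−22=-9≡17 → R
Y(24): 24−22=2 → C
Q(16): 16−22=-6≡20 → U
E(4): 4−22=-18≡8 → I
M(12): 12−22=-10≡16 → Q
C(2): 2−22=-20≡6 → G
N(13): 13−22=-9≡17 → R
M(12): 12−22=-10≡16 → Q
Y(24): 24−22=2 → C
D(3): 3−22=-19≡7 → H
B(1): 1−22=-21≡5 → F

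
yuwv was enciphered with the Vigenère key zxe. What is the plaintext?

zxsw

Repeat the key across the ciphertext: zxez
y(24)−z(25): -1≡25 → z
u(20)−x(23): -3≡23 → x
w(22)−e(4): 18 → s
v(21)−z(25): -4≡22 → w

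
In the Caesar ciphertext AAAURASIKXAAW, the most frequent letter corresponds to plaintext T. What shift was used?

7

The most frequent ciphertext letter is A (appears 6 times).
A is position 0; T is position 19.
Shift = -19≡7.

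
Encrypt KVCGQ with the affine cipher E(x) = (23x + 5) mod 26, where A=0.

K(10): 23·10+5=235≡1 → B
V(21): 23·21+5=488≡20 → U
C(2): 23·2+5=51≡25 → Z
G(6): 23·6+5=143≡13 → N
Q(16): 23·16+5=373≡9 → J

BUZNJ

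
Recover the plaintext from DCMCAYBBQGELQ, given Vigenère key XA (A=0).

GCPCDYEBTGHLT

Repeat the key across the ciphertext: XAXAXAXAXAXAX
D(3)−X(23): -20≡6 → G
C(2)−A(0): 2 → C
M(12)−X(23): -11≡15 → P
C(2)−A(0): 2 → C
A(0)−X(23): -23≡3 → D
Y(24)−A(0): 24 → Y
B(1)−X(23): -22≡4 → E
B(1)−A(0): 1 → B
Q(16)−X(23): -7≡19 → T
G(6)−A(0): 6 → G
E(4)−X(23): -19≡7 → H
L(11)−A(0): 11 → L
Q(16)−X(23): -7≡19 → T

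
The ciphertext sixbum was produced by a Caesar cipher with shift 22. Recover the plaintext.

s(18): 18−22=-4≡22 → w
i(8): 8−22=-14≡12 → m
x(23): 23−22=1 → b
b(1): 1−22=-21≡5 → f
u(20): 20−22=-2≡24 → y
m(12): 12−22=-10≡16 → q

wmbfyq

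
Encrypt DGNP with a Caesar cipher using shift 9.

D(3): 3+9=12 → M
G(6): 6+9=15 → P
N(13): 13+9=22 → W
P(15): 15+9=24 → Y

MPWY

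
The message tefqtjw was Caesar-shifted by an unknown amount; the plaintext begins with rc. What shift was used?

2

From the crib: t(19)−r(17)=2, so the shift is 2.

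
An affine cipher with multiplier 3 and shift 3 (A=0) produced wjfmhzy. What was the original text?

pcsdkqh

The inverse of 3 mod 26 is 9, since 3·9=27≡1. Apply D(y)=9·(y−3) mod 26:
w(22): 9·(22−3)=171≡15 → p
j(9): 9·(9−3)=54≡2 → c
f(5): 9·(5−3)=18 → s
m(12): 9·(12−3)=81≡3 → d
h(7): 9·(7−3)=36≡10 → k
z(25): 9·(25−3)=198≡16 → q
y(24): 9·(24−3)=189≡7 → h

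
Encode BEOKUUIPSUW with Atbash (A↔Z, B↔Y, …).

B(1) → Y(24)
E(4) → V(21)
O(14) → L(11)
K(10) → P(15)
U(20) → F(5)
U(20) → F(5)
I(8) → R(17)
P(15) → K(10)
S(18) → H(7)
U(20) → F(5)
W(22) → D(3)

YVLPFFRKHFD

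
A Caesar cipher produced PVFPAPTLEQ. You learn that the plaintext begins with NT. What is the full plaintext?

NTDNYNRJCO

From the crib: P(15)−N(13)=2, so the shift is 2.
Subtract 2 from each ciphertext letter:
P(15): 15−2=13 → N
V(21): 21−2=19 → T
F(5): 5−2=3 → D
P(15): 15−2=13 → N
A(0): 0−2=-2≡24 → Y
P(15): 15−2=13 → N
T(19): 19−2=17 → R
L(11): 11−2=9 → J
E(4): 4−2=2 → C
Q(16): 16−2=14 → O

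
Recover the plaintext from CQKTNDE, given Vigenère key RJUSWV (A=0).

Repeat the key across the ciphertext: RJUSWVR
C(2)−R(17): -15≡11 → L
Q(16)−J(9): 7 → H
K(10)−U(20): -10≡16 → Q
T(19)−S(18): 1 → B
N(13)−W(22): -9≡17 → R
D(3)−V(21): -18≡8 → I
E(4)−R(17): -13≡13 → N

LHQBRIN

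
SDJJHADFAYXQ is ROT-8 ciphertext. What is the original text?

KVBBZSVXSQPI

S(18): 18−8=10 → K
D(3): 3−8=-5≡21 → V
J(9): 9−8=1 → B
J(9): 9−8=1 → B
H(7): 7−8=-1≡25 → Z
A(0): 0−8=-8≡18 → S
D(3): 3−8=-5≡21 → V
F(5): 5−8=-3≡23 → X
A(0): 0−8=-8≡18 → S
Y(24): 24−8=16 → Q
X(23): 23−8=15 → P
Q(16): 16−8=8 → I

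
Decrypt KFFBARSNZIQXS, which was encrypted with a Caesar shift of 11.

ZUUQPGHCOXFMH

K(10): 10−11=-1≡25 → Z
F(5): 5−11=-6≡20 → U
F(5): 5−11=-6≡20 → U
B(1): 1−11=-10≡16 → Q
A(0): 0−11=-11≡15 → P
R(17): 17−11=6 → G
S(18): 18−11=7 → H
N(13): 13−11=2 → C
Z(25): 25−11=14 → O
I(8): 8−11=-3≡23 → X
Q(16): 16−11=5 → F
X(23): 23−11=12 → M
S(18): 18−11=7 → H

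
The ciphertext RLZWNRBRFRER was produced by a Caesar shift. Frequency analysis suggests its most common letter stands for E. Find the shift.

The most frequent ciphertext letter is R (appears 5 times).
R is position 17; E is position 4.
Shift = 13.

13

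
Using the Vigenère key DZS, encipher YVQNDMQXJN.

Repeat the key across the message: DZSDZSDZSD
Y(24)+D(3): 27≡1 → B
V(21)+Z(25): 46≡20 → U
Q(16)+S(18): 34≡8 → I
N(13)+D(3): 16 → Q
D(3)+Z(25): 28≡2 → C
M(12)+S(18): 30≡4 → E
Q(16)+D(3): 19 → T
X(23)+Z(25): 48≡22 → W
J(9)+S(18): 27≡1 → B
N(13)+D(3): 16 → Q

BUIQCETWBQ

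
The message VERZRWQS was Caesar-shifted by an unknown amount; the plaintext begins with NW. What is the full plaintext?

From the crib: V(21)−N(13)=8, so the shift is 8.
Subtract 8 from each ciphertext letter:
V(21): 21−8=13 → N
E(4): 4−8=-4≡22 → W
R(17): 17−8=9 → J
Z(25): 25−8=17 → R
R(17): 17−8=9 → J
W(22): 22−8=14 → O
Q(16): 16−8=8 → I
S(18): 18−8=10 → K

NWJRJOIK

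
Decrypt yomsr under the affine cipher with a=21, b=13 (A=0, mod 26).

The inverse of 21 mod 26 is 5, since 21·5=105≡1. Apply D(y)=5·(y−13) mod 26:
y(24): 5·(24−13)=55≡3 → d
o(14): 5·(14−13)=5 → f
m(12): 5·(12−13)=-5≡21 → v
s(18): 5·(18−13)=25 → z
r(17): 5·(17−13)=20 → u

dfvzu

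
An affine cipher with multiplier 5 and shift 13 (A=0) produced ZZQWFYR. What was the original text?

The inverse of 5 mod 26 is 21, since 5·21=105≡1. Apply D(y)=21·(y−13) mod 26:
Z(25): 21·(25−13)=252≡18 → S
Z(25): 21·(25−13)=252≡18 → S
Q(16): 21·(16−13)=63≡11 → L
W(22): 21·(22−13)=189≡7 → H
F(5): 21·(5−13)=-168≡14 → O
Y(24): 21·(24−13)=231≡23 → X
R(17): 21·(17−13)=84≡6 → G

SSLHOXG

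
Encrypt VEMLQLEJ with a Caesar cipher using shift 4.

V(21): 21+4=25 → Z
E(4): 4+4=8 → I
M(12): 12+4=16 → Q
L(11): 11+4=15 → P
Q(16): 16+4=20 → U
L(11): 11+4=15 → P
E(4): 4+4=8 → I
J(9): 9+4=13 → N

ZIQPUPIN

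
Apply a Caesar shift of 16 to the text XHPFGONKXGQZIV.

X(23): 23+16=39≡13 → N
H(7): 7+16=23 → X
P(15): 15+16=31≡5 → F
F(5): 5+16=21 → V
G(6): 6+16=22 → W
O(14): 14+16=30≡4 → E
N(13): 13+16=29≡3 → D
K(10): 10+16=26≡0 → A
X(23): 23+16=39≡13 → N
G(6): 6+16=22 → W
Q(16): 16+16=32≡6 → G
Z(25): 25+16=41≡15 → P
I(8): 8+16=24 → Y
V(21): 21+16=37≡11 → L

NXFVWEDANWGPYL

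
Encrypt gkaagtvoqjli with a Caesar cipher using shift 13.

g(6): 6+13=19 → t
k(10): 10+13=23 → x
a(0): 0+13=13 → n
a(0): 0+13=13 → n
g(6): 6+13=19 → t
t(19): 19+13=32≡6 → g
v(21): 21+13=34≡8 → i
o(14): 14+13=27≡1 → b
q(16): 16+13=29≡3 → d
j(9): 9+13=22 → w
l(11): 11+13=24 → y
i(8): 8+13=21 → v

txnntgibdwyv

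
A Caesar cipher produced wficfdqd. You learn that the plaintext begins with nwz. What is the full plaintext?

From the crib: w(22)−n(13)=9, so the shift is 9.
Subtract 9 from each ciphertext letter:
w(22): 22−9=13 → n
f(5): 5−9=-4≡22 → w
i(8): 8−9=-1≡25 → z
c(2): 2−9=-7≡19 → t
f(5): 5−9=-4≡22 → w
d(3): 3−9=-6≡20 → u
q(16): 16−9=7 → h
d(3): 3−9=-6≡20 → u

nwztwuhu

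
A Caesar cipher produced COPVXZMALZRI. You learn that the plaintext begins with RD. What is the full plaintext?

From the crib: C(2)−R(17)=-15≡11, so the shift is 11.
Subtract 11 from each ciphertext letter:
C(2): 2−11=-9≡17 → R
O(14): 14−11=3 → D
P(15): 15−11=4 → E
V(21): 21−11=10 → K
X(23): 23−11=12 → M
Z(25): 25−11=14 → O
M(12): 12−11=1 → B
A(0): 0−11=-11≡15 → P
L(11): 11−11=0 → A
Z(25): 25−11=14 → O
R(17): 17−11=6 → G
I(8): 8−11=-3≡23 → X

RDEKMOBPAOGX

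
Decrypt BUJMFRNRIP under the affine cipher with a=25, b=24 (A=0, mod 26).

XEPMTHLHQJ

The inverse of 25 mod 26 is 25, since 25·25=625≡1. Apply D(y)=25·(y−24) mod 26:
B(1): 25·(1−24)=-575≡23 → X
U(20): 25·(20−24)=-100≡4 → E
J(9): 25·(9−24)=-375≡15 → P
M(12): 25·(12−24)=-300≡12 → M
F(5): 25·(5−24)=-475≡19 → T
R(17): 25·(17−24)=-175≡7 → H
N(13): 25·(13−24)=-275≡11 → L
R(17): 25·(17−24)=-175≡7 → H
I(8): 25·(8−24)=-400≡16 → Q
P(15): 25·(15−24)=-225≡9 → J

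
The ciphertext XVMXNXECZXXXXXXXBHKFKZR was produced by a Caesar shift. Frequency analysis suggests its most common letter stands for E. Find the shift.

The most frequent ciphertext letter is X (appears 10 times).
X is position 23; E is position 4.
Shift = 19.

19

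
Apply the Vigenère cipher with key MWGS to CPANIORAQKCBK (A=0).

Repeat the key across the message: MWGSMWGSMWGSM
C(2)+M(12): 14 → O
P(15)+W(22): 37≡11 → L
A(0)+G(6): 6 → G
N(13)+S(18): 31≡5 → F
I(8)+M(12): 20 → U
O(14)+W(22): 36≡10 → K
R(17)+G(6): 23 → X
A(0)+S(18): 18 → S
Q(16)+M(12): 28≡2 → C
K(10)+W(22): 32≡6 → G
C(2)+G(6): 8 → I
B(1)+S(18): 19 → T
K(10)+M(12): 22 → W

OLGFUKXSCGITW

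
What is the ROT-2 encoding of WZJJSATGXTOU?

W(22): 22+2=24 → Y
Z(25): 25+2=27≡1 → B
J(9): 9+2=11 → L
J(9): 9+2=11 → L
S(18): 18+2=20 → U
A(0): 0+2=2 → C
T(19): 19+2=21 → V
G(6): 6+2=8 → I
X(23): 23+2=25 → Z
T(19): 19+2=21 → V
O(14): 14+2=16 → Q
U(20): 20+2=22 → W

YBLLUCVIZVQW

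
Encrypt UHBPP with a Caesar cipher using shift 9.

U(20): 20+9=29≡3 → D
H(7): 7+9=16 → Q
B(1): 1+9=10 → K
P(15): 15+9=24 → Y
P(15): 15+9=24 → Y

DQKYY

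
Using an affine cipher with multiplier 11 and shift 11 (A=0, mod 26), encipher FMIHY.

F(5): 11·5+11=66≡14 → O
M(12): 11·12+11=143≡13 → N
I(8): 11·8+11=99≡21 → V
H(7): 11·7+11=88≡10 → K
Y(24): 11·24+11=275≡15 → P

ONVKP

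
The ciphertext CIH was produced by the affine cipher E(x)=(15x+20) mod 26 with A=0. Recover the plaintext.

The inverse of 15 mod 26 is 7, since 15·7=105≡1. Apply D(y)=7·(y−20) mod 26:
C(2): 7·(2−20)=-126≡4 → E
I(8): 7·(8−20)=-84≡20 → U
H(7): 7·(7−20)=-91≡13 → N

EUN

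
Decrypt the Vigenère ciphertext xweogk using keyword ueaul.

dseuvq

Repeat the key across the ciphertext: ueaulu
x(23)−u(20): 3 → d
w(22)−e(4): 18 → s
e(4)−a(0): 4 → e
o(14)−u(20): -6≡20 → u
g(6)−l(11): -5≡21 → v
k(10)−u(20): -10≡16 → q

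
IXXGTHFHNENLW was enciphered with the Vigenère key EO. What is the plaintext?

Repeat the key across the ciphertext: EOEOEOEOEOEOE
I(8)−E(4): 4 → E
X(23)−O(14): 9 → J
X(23)−E(4): 19 → T
G(6)−O(14): -8≡18 → S
T(19)−E(4): 15 → P
H(7)−O(14): -7≡19 → T
F(5)−E(4): 1 → B
H(7)−O(14): -7≡19 → T
N(13)−E(4): 9 → J
E(4)−O(14): -10≡16 → Q
N(13)−E(4): 9 → J
L(11)−O(14): -3≡23 → X
W(22)−E(4): 18 → S

EJTSPTBTJQJXS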